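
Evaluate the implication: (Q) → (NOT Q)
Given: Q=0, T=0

Antecedent (Q) = 0; consequent (NOT Q) = 1.
0 → 1 = 1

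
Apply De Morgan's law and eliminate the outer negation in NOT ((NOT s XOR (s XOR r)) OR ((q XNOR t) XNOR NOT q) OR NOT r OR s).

NOT (NOT s XOR (s XOR r)) AND NOT ((q XNOR t) XNOR NOT q) AND r AND NOT s
De Morgan's: NOT(OR of terms) = AND of negations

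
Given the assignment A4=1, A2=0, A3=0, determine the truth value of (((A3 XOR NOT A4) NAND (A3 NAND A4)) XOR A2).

Substituting: (((0 XOR NOT 1) NAND (0 NAND 1)) XOR 0)
= 1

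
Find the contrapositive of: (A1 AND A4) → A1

Contrapositive: NOT A1 → NOT (A1 AND A4)
Note: A statement and its contrapositive are logically equivalent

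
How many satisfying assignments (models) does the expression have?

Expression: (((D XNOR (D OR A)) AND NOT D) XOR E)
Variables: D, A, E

Satisfying assignments: (0,0,0), (0,1,1), (1,0,1), (1,1,1)
Count: 4 out of 8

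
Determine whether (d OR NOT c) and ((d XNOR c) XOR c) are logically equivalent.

No. Counterexample: with c=0, d=1, Expression 1 = 1 but Expression 2 = 0.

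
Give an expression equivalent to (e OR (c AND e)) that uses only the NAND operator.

((e NAND e) NAND (((c NAND e) NAND (c NAND e)) NAND ((c NAND e) NAND (c NAND e))))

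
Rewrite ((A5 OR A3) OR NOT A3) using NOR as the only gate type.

((((A5 NOR A3) NOR (A5 NOR A3)) NOR (A3 NOR A3)) NOR (((A5 NOR A3) NOR (A5 NOR A3)) NOR (A3 NOR A3)))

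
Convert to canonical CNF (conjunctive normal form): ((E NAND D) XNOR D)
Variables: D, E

(D OR E) AND (D OR NOT E) AND (NOT D OR NOT E)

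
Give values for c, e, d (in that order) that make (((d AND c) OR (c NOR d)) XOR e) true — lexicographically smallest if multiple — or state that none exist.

c=0, e=0, d=0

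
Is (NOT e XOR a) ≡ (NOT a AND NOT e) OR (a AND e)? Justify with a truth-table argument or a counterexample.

Yes, they are equivalent — the two output columns agree on all 4 assignments:
a | e | Expression 1 | Expression 2
-----------------------------------
0 | 0 | 1 | 1
0 | 1 | 0 | 0
1 | 0 | 0 | 0
1 | 1 | 1 | 1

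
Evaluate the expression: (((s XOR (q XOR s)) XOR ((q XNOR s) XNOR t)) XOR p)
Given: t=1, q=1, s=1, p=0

Substituting: (((1 XOR (1 XOR 1)) XOR ((1 XNOR 1) XNOR 1)) XOR 0)
= 0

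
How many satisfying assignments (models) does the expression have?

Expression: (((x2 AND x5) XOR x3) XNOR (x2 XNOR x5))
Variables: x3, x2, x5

Satisfying assignments: (0,0,1), (0,1,0), (0,1,1), (1,0,0)
Count: 4 out of 8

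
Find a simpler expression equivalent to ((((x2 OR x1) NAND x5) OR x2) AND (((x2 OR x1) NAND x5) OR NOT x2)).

By distribution ((E OR v) AND (E OR NOT v) = E):
= ((x2 OR x1) NAND x5)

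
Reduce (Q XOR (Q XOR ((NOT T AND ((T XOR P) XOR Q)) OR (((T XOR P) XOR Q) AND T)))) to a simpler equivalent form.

By XOR self-cancellation ((E XOR v) XOR v = E) then distribution ((E AND v) OR (E AND NOT v) = E):
= ((T XOR P) XOR Q)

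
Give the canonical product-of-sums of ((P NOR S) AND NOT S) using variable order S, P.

ΠM(1, 2, 3) = (S OR NOT P) AND (NOT S OR P) AND (NOT S OR NOT P)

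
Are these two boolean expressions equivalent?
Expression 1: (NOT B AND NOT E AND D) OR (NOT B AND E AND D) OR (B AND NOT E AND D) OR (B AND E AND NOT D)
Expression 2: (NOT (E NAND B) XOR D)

Yes, they are equivalent — the two output columns agree on all 8 assignments:
B | E | D | Expression 1 | Expression 2
---------------------------------------
0 | 0 | 0 | 0 | 0
0 | 0 | 1 | 1 | 1
0 | 1 | 0 | 0 | 0
0 | 1 | 1 | 1 | 1
1 | 0 | 0 | 0 | 0
1 | 0 | 1 | 1 | 1
1 | 1 | 0 | 1 | 1
1 | 1 | 1 | 0 | 0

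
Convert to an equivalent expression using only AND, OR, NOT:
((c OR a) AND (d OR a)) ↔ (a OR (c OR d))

(((c OR a) AND (d OR a)) AND (a OR (c OR d))) OR (NOT ((c OR a) AND (d OR a)) AND NOT (a OR (c OR d)))
(Biconditional = both true or both false)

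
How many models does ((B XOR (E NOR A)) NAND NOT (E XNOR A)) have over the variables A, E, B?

Satisfying assignments: (0,0,0), (0,0,1), (0,1,0), (1,0,0), (1,1,0), (1,1,1)
Count: 6 out of 8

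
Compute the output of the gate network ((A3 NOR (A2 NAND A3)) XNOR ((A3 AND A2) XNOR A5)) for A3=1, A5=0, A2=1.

Substituting: ((1 NOR (1 NAND 1)) XNOR ((1 AND 1) XNOR 0))
= 1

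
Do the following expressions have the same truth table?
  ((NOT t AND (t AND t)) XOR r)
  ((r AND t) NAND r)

No. Counterexample: with r=0, t=0, Expression 1 = 0 but Expression 2 = 1.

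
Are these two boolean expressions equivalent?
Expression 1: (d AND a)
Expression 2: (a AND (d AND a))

Yes, they are equivalent — the two output columns agree on all 4 assignments:
d | a | Expression 1 | Expression 2
-----------------------------------
0 | 0 | 0 | 0
0 | 1 | 0 | 0
1 | 0 | 0 | 0
1 | 1 | 1 | 1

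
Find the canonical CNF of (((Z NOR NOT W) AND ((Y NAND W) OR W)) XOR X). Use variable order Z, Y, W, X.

(Z OR Y OR W OR X) AND (Z OR Y OR NOT W OR NOT X) AND (Z OR NOT Y OR W OR X) AND (Z OR NOT Y OR NOT W OR NOT X) AND (NOT Z OR Y OR W OR X) AND (NOT Z OR Y OR NOT W OR X) AND (NOT Z OR NOT Y OR W OR X) AND (NOT Z OR NOT Y OR NOT W OR X)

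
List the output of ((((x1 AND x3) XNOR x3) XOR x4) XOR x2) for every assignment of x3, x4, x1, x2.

x3 | x4 | x1 | x2 | Output
--------------------------
0 | 0 | 0 | 0 | 1
0 | 0 | 0 | 1 | 0
0 | 0 | 1 | 0 | 1
0 | 0 | 1 | 1 | 0
0 | 1 | 0 | 0 | 0
0 | 1 | 0 | 1 | 1
0 | 1 | 1 | 0 | 0
0 | 1 | 1 | 1 | 1
1 | 0 | 0 | 0 | 0
1 | 0 | 0 | 1 | 1
1 | 0 | 1 | 0 | 1
1 | 0 | 1 | 1 | 0
1 | 1 | 0 | 0 | 1
1 | 1 | 0 | 1 | 0
1 | 1 | 1 | 0 | 0
1 | 1 | 1 | 1 | 1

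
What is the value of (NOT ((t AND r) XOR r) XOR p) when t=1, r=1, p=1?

Substituting: (NOT ((1 AND 1) XOR 1) XOR 1)
= 0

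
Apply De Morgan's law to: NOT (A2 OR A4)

NOT A2 AND NOT A4
De Morgan's: NOT(OR of terms) = AND of negations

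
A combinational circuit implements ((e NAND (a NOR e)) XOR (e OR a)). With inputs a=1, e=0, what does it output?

Substituting: ((0 NAND (1 NOR 0)) XOR (0 OR 1))
= 0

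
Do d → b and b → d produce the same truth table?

No, Converse is not equivalent to original (counterexample: d=0, c=0, b=1)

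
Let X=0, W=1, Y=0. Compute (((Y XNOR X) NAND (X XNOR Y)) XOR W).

Substituting: (((0 XNOR 0) NAND (0 XNOR 0)) XOR 1)
= 1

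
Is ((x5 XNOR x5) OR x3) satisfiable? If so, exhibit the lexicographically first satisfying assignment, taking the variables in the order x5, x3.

x5=0, x3=0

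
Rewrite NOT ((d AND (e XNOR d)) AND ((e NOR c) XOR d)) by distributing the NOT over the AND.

NOT (d AND (e XNOR d)) OR NOT ((e NOR c) XOR d)
De Morgan's: NOT(AND of terms) = OR of negations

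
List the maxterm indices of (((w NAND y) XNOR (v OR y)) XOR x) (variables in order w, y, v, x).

ΠM(0, 3, 5, 7, 8, 11, 12, 14) = (w OR y OR v OR x) AND (w OR y OR NOT v OR NOT x) AND (w OR NOT y OR v OR NOT x) AND (w OR NOT y OR NOT v OR NOT x) AND (NOT w OR y OR v OR x) AND (NOT w OR y OR NOT v OR NOT x) AND (NOT w OR NOT y OR v OR x) AND (NOT w OR NOT y OR NOT v OR x)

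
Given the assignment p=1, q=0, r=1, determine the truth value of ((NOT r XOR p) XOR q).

Substituting: ((NOT 1 XOR 1) XOR 0)
= 1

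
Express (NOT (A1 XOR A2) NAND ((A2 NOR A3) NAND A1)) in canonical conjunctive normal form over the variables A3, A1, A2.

(A3 OR A1 OR A2) AND (A3 OR NOT A1 OR NOT A2) AND (NOT A3 OR A1 OR A2) AND (NOT A3 OR NOT A1 OR NOT A2)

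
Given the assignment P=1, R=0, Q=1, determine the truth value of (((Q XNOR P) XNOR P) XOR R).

Substituting: (((1 XNOR 1) XNOR 1) XOR 0)
= 1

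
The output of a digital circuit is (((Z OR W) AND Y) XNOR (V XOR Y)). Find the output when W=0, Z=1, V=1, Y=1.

Substituting: (((1 OR 0) AND 1) XNOR (1 XOR 1))
= 0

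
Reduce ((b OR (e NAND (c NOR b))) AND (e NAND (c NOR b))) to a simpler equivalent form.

By absorption (E AND (E OR v) = E):
= (e NAND (c NOR b))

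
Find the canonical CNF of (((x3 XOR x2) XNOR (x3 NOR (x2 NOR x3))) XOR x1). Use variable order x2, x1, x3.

(x2 OR x1 OR NOT x3) AND (x2 OR NOT x1 OR x3) AND (NOT x2 OR NOT x1 OR x3) AND (NOT x2 OR NOT x1 OR NOT x3)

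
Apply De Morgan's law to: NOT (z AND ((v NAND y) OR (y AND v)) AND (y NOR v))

NOT z OR NOT ((v NAND y) OR (y AND v)) OR NOT (y NOR v)
De Morgan's: NOT(AND of terms) = OR of negations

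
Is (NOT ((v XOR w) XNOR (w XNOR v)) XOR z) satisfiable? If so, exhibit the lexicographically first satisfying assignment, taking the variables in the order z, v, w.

z=0, v=0, w=0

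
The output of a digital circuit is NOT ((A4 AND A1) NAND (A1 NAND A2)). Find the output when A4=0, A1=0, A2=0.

Substituting: NOT ((0 AND 0) NAND (0 NAND 0))
= 0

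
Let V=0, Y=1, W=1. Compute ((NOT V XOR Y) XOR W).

Substituting: ((NOT 0 XOR 1) XOR 1)
= 1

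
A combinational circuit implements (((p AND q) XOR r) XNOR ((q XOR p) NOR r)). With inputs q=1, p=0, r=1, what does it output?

Substituting: (((0 AND 1) XOR 1) XNOR ((1 XOR 0) NOR 1))
= 0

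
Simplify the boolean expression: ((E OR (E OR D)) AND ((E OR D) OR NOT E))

By distribution ((E OR v) AND (E OR NOT v) = E):
= (E OR D)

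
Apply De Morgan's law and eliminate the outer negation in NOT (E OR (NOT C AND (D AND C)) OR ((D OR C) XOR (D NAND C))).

NOT E AND NOT (NOT C AND (D AND C)) AND NOT ((D OR C) XOR (D NAND C))
De Morgan's: NOT(OR of terms) = AND of negations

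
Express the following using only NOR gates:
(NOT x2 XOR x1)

(((((x2 NOR x2) NOR x1) NOR ((x2 NOR x2) NOR x1)) NOR (((x2 NOR x2) NOR x1) NOR ((x2 NOR x2) NOR x1))) NOR (((((x2 NOR x2) NOR (x2 NOR x2)) NOR (x1 NOR x1)) NOR (((x2 NOR x2) NOR (x2 NOR x2)) NOR (x1 NOR x1))) NOR ((((x2 NOR x2) NOR (x2 NOR x2)) NOR (x1 NOR x1)) NOR (((x2 NOR x2) NOR (x2 NOR x2)) NOR (x1 NOR x1)))))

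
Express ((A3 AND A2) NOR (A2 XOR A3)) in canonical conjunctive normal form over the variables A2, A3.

(A2 OR NOT A3) AND (NOT A2 OR A3) AND (NOT A2 OR NOT A3)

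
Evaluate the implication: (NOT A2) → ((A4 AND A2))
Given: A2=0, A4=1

Antecedent (NOT A2) = 1; consequent ((A4 AND A2)) = 0.
1 → 0 = 0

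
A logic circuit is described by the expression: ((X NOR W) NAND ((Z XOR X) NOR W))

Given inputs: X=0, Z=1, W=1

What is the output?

Substituting: ((0 NOR 1) NAND ((1 XOR 0) NOR 1))
= 1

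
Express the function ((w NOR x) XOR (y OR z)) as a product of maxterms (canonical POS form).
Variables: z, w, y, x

ΠM(1, 2, 4, 5, 8, 10) = (z OR w OR y OR NOT x) AND (z OR w OR NOT y OR x) AND (z OR NOT w OR y OR x) AND (z OR NOT w OR y OR NOT x) AND (NOT z OR w OR y OR x) AND (NOT z OR w OR NOT y OR x)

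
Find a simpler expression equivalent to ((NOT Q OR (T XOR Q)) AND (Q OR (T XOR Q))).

By distribution ((E OR v) AND (E OR NOT v) = E):
= (T XOR Q)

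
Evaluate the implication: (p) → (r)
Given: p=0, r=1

Antecedent (p) = 0; consequent (r) = 1.
0 → 1 = 1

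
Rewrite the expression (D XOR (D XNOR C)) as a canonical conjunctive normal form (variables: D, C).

(D OR NOT C) AND (NOT D OR NOT C)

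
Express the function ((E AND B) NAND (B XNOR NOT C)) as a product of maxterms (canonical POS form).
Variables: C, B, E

ΠM(3) = (C OR NOT B OR NOT E)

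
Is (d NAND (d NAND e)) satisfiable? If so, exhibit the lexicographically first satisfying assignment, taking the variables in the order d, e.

d=0, e=0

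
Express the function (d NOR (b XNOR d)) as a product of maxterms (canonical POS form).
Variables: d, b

ΠM(0, 2, 3) = (d OR b) AND (NOT d OR b) AND (NOT d OR NOT b)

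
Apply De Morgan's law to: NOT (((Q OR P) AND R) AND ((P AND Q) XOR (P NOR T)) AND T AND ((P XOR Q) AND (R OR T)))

NOT ((Q OR P) AND R) OR NOT ((P AND Q) XOR (P NOR T)) OR NOT T OR NOT ((P XOR Q) AND (R OR T))
De Morgan's: NOT(AND of terms) = OR of negations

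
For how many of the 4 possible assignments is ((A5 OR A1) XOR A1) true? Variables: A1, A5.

Satisfying assignments: (0,1)
Count: 1 out of 4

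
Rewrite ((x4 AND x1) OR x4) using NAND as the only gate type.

((((x4 NAND x1) NAND (x4 NAND x1)) NAND ((x4 NAND x1) NAND (x4 NAND x1))) NAND (x4 NAND x4))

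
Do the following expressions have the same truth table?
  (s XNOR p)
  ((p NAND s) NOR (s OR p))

No. Counterexample: with p=0, s=0, Expression 1 = 1 but Expression 2 = 0.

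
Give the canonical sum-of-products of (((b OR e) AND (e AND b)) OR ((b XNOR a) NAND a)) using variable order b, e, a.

Σm(0, 1, 2, 3, 4, 6, 7) = (NOT b AND NOT e AND NOT a) OR (NOT b AND NOT e AND a) OR (NOT b AND e AND NOT a) OR (NOT b AND e AND a) OR (b AND NOT e AND NOT a) OR (b AND e AND NOT a) OR (b AND e AND a)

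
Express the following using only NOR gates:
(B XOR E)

((((B NOR E) NOR (B NOR E)) NOR ((B NOR E) NOR (B NOR E))) NOR ((((B NOR B) NOR (E NOR E)) NOR ((B NOR B) NOR (E NOR E))) NOR (((B NOR B) NOR (E NOR E)) NOR ((B NOR B) NOR (E NOR E)))))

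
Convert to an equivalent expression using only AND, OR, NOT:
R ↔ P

(R AND P) OR (NOT R AND NOT P)
(Biconditional = both true or both false)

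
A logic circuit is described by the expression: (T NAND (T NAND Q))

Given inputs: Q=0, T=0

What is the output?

Substituting: (0 NAND (0 NAND 0))
= 1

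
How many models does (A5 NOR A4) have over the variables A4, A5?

Satisfying assignments: (0,0)
Count: 1 out of 4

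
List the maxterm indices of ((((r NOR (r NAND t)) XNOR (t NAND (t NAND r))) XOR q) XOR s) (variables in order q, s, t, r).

ΠM(0, 1, 3, 6, 10, 12, 13, 15) = (q OR s OR t OR r) AND (q OR s OR t OR NOT r) AND (q OR s OR NOT t OR NOT r) AND (q OR NOT s OR NOT t OR r) AND (NOT q OR s OR NOT t OR r) AND (NOT q OR NOT s OR t OR r) AND (NOT q OR NOT s OR t OR NOT r) AND (NOT q OR NOT s OR NOT t OR NOT r)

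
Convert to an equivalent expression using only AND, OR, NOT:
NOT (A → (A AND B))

A AND NOT (A AND B)
(Negated implication: NOT(A → B) = A AND NOT B)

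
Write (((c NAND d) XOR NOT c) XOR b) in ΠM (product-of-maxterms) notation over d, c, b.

ΠM(0, 3, 4, 6) = (d OR c OR b) AND (d OR NOT c OR NOT b) AND (NOT d OR c OR b) AND (NOT d OR NOT c OR b)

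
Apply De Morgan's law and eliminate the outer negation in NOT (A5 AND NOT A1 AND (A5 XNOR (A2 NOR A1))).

NOT A5 OR A1 OR NOT (A5 XNOR (A2 NOR A1))
De Morgan's: NOT(AND of terms) = OR of negations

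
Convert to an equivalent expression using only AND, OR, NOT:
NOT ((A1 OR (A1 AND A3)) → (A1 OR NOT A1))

(A1 OR (A1 AND A3)) AND NOT (A1 OR NOT A1)
(Negated implication: NOT(A → B) = A AND NOT B)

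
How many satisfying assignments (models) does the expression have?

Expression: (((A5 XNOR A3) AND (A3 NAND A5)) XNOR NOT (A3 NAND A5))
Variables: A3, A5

Satisfying assignments: (0,1), (1,0)
Count: 2 out of 4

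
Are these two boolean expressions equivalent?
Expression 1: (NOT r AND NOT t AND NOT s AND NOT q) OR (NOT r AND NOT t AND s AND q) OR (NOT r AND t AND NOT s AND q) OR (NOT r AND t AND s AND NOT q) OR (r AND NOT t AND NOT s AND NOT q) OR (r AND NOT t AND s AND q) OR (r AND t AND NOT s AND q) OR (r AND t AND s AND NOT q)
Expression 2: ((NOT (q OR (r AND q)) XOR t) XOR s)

Yes, they are equivalent — the two output columns agree on all 16 assignments:
r | t | s | q | Expression 1 | Expression 2
-------------------------------------------
0 | 0 | 0 | 0 | 1 | 1
0 | 0 | 0 | 1 | 0 | 0
0 | 0 | 1 | 0 | 0 | 0
0 | 0 | 1 | 1 | 1 | 1
0 | 1 | 0 | 0 | 0 | 0
0 | 1 | 0 | 1 | 1 | 1
0 | 1 | 1 | 0 | 1 | 1
0 | 1 | 1 | 1 | 0 | 0
1 | 0 | 0 | 0 | 1 | 1
1 | 0 | 0 | 1 | 0 | 0
1 | 0 | 1 | 0 | 0 | 0
1 | 0 | 1 | 1 | 1 | 1
1 | 1 | 0 | 0 | 0 | 0
1 | 1 | 0 | 1 | 1 | 1
1 | 1 | 1 | 0 | 1 | 1
1 | 1 | 1 | 1 | 0 | 0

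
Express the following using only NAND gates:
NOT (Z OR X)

(((Z NAND Z) NAND (X NAND X)) NAND ((Z NAND Z) NAND (X NAND X)))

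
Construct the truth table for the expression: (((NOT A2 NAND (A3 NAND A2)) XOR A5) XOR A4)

A2 | A5 | A4 | A3 | Output
--------------------------
0 | 0 | 0 | 0 | 0
0 | 0 | 0 | 1 | 0
0 | 0 | 1 | 0 | 1
0 | 0 | 1 | 1 | 1
0 | 1 | 0 | 0 | 1
0 | 1 | 0 | 1 | 1
0 | 1 | 1 | 0 | 0
0 | 1 | 1 | 1 | 0
1 | 0 | 0 | 0 | 1
1 | 0 | 0 | 1 | 1
1 | 0 | 1 | 0 | 0
1 | 0 | 1 | 1 | 0
1 | 1 | 0 | 0 | 0
1 | 1 | 0 | 1 | 0
1 | 1 | 1 | 0 | 1
1 | 1 | 1 | 1 | 1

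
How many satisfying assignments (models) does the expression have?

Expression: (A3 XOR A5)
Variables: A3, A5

Satisfying assignments: (0,1), (1,0)
Count: 2 out of 4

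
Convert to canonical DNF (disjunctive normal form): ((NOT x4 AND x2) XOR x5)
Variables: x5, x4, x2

(NOT x5 AND NOT x4 AND x2) OR (x5 AND NOT x4 AND NOT x2) OR (x5 AND x4 AND NOT x2) OR (x5 AND x4 AND x2)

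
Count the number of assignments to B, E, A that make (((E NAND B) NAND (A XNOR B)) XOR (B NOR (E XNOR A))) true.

Satisfying assignments: (0,1,0), (0,1,1), (1,0,0), (1,1,0), (1,1,1)
Count: 5 out of 8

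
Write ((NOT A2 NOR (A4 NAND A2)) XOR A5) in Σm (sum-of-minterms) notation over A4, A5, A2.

Σm(2, 3, 5, 6) = (NOT A4 AND A5 AND NOT A2) OR (NOT A4 AND A5 AND A2) OR (A4 AND NOT A5 AND A2) OR (A4 AND A5 AND NOT A2)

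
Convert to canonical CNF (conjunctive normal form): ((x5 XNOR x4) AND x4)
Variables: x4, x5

(x4 OR x5) AND (x4 OR NOT x5) AND (NOT x4 OR x5)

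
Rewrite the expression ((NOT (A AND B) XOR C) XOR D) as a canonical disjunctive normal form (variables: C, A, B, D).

(NOT C AND NOT A AND NOT B AND NOT D) OR (NOT C AND NOT A AND B AND NOT D) OR (NOT C AND A AND NOT B AND NOT D) OR (NOT C AND A AND B AND D) OR (C AND NOT A AND NOT B AND D) OR (C AND NOT A AND B AND D) OR (C AND A AND NOT B AND D) OR (C AND A AND B AND NOT D)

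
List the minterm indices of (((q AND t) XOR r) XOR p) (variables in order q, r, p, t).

Σm(2, 3, 4, 5, 9, 10, 12, 15) = (NOT q AND NOT r AND p AND NOT t) OR (NOT q AND NOT r AND p AND t) OR (NOT q AND r AND NOT p AND NOT t) OR (NOT q AND r AND NOT p AND t) OR (q AND NOT r AND NOT p AND t) OR (q AND NOT r AND p AND NOT t) OR (q AND r AND NOT p AND NOT t) OR (q AND r AND p AND t)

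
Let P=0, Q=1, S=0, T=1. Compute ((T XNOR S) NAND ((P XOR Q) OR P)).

Substituting: ((1 XNOR 0) NAND ((0 XOR 1) OR 0))
= 1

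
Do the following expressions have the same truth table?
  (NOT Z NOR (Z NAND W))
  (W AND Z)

Yes, they are equivalent — the two output columns agree on all 4 assignments:
W | Z | Expression 1 | Expression 2
-----------------------------------
0 | 0 | 0 | 0
0 | 1 | 0 | 0
1 | 0 | 0 | 0
1 | 1 | 1 | 1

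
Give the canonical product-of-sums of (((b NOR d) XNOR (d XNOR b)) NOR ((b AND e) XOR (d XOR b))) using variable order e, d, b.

ΠM(0, 1, 2, 4, 5, 6, 7) = (e OR d OR b) AND (e OR d OR NOT b) AND (e OR NOT d OR b) AND (NOT e OR d OR b) AND (NOT e OR d OR NOT b) AND (NOT e OR NOT d OR b) AND (NOT e OR NOT d OR NOT b)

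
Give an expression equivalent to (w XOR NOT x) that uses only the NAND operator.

((w NAND (w NAND (x NAND x))) NAND ((x NAND x) NAND (w NAND (x NAND x))))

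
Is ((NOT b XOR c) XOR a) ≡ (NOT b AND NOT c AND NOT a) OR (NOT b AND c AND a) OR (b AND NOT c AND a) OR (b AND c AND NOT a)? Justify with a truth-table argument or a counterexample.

Yes, they are equivalent — the two output columns agree on all 8 assignments:
b | c | a | Expression 1 | Expression 2
---------------------------------------
0 | 0 | 0 | 1 | 1
0 | 0 | 1 | 0 | 0
0 | 1 | 0 | 0 | 0
0 | 1 | 1 | 1 | 1
1 | 0 | 0 | 0 | 0
1 | 0 | 1 | 1 | 1
1 | 1 | 0 | 1 | 1
1 | 1 | 1 | 0 | 0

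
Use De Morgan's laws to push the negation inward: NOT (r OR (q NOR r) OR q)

NOT r AND NOT (q NOR r) AND NOT q
De Morgan's: NOT(OR of terms) = AND of negations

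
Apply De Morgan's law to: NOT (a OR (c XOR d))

NOT a AND NOT (c XOR d)
De Morgan's: NOT(OR of terms) = AND of negations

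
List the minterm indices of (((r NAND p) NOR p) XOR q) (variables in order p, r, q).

Σm(1, 3, 5, 7) = (NOT p AND NOT r AND q) OR (NOT p AND r AND q) OR (p AND NOT r AND q) OR (p AND r AND q)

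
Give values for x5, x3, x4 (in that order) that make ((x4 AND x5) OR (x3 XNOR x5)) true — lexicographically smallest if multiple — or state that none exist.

x5=0, x3=0, x4=0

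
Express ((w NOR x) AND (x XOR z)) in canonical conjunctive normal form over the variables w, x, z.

(w OR x OR z) AND (w OR NOT x OR z) AND (w OR NOT x OR NOT z) AND (NOT w OR x OR z) AND (NOT w OR x OR NOT z) AND (NOT w OR NOT x OR z) AND (NOT w OR NOT x OR NOT z)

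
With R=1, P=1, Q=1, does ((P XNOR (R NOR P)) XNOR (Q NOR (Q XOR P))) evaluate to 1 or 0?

Substituting: ((1 XNOR (1 NOR 1)) XNOR (1 NOR (1 XOR 1)))
= 1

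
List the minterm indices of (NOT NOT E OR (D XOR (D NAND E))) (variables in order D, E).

Σm(0, 1, 3) = (NOT D AND NOT E) OR (NOT D AND E) OR (D AND E)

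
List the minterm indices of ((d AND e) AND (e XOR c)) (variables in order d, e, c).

Σm(6) = (d AND e AND NOT c)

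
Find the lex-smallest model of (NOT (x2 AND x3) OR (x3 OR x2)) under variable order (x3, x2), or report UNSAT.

x3=0, x2=0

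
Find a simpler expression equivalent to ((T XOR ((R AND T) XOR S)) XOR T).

By XOR self-cancellation ((E XOR v) XOR v = E):
= ((R AND T) XOR S)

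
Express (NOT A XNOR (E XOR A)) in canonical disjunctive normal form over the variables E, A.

(E AND NOT A) OR (E AND A)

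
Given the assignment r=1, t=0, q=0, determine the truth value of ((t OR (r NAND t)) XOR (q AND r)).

Substituting: ((0 OR (1 NAND 0)) XOR (0 AND 1))
= 1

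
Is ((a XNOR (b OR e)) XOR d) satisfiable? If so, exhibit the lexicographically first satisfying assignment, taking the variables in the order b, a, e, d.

b=0, a=0, e=0, d=0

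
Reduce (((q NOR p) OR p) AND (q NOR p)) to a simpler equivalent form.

By absorption (E AND (E OR v) = E):
= (q NOR p)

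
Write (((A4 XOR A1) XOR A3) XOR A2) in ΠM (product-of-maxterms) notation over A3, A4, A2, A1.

ΠM(0, 3, 5, 6, 9, 10, 12, 15) = (A3 OR A4 OR A2 OR A1) AND (A3 OR A4 OR NOT A2 OR NOT A1) AND (A3 OR NOT A4 OR A2 OR NOT A1) AND (A3 OR NOT A4 OR NOT A2 OR A1) AND (NOT A3 OR A4 OR A2 OR NOT A1) AND (NOT A3 OR A4 OR NOT A2 OR A1) AND (NOT A3 OR NOT A4 OR A2 OR A1) AND (NOT A3 OR NOT A4 OR NOT A2 OR NOT A1)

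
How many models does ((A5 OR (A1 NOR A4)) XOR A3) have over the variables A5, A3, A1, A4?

Satisfying assignments: (0,0,0,0), (0,1,0,1), (0,1,1,0), (0,1,1,1), (1,0,0,0), (1,0,0,1), (1,0,1,0), (1,0,1,1)
Count: 8 out of 16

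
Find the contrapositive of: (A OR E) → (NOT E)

Contrapositive: E → NOT (A OR E)
Note: A statement and its contrapositive are logically equivalent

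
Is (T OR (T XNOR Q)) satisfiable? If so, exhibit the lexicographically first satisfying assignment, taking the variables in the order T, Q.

T=0, Q=0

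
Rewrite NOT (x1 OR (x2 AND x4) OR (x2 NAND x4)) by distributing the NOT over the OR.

NOT x1 AND NOT (x2 AND x4) AND NOT (x2 NAND x4)
De Morgan's: NOT(OR of terms) = AND of negations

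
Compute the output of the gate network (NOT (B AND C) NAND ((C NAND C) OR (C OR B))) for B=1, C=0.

Substituting: (NOT (1 AND 0) NAND ((0 NAND 0) OR (0 OR 1)))
= 0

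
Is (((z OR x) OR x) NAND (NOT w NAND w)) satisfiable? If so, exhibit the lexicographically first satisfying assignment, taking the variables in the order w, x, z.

w=0, x=0, z=0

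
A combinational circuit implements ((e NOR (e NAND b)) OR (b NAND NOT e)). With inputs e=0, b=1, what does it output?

Substituting: ((0 NOR (0 NAND 1)) OR (1 NAND NOT 0))
= 0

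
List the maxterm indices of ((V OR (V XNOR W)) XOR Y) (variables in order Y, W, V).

ΠM(2, 4, 5, 7) = (Y OR NOT W OR V) AND (NOT Y OR W OR V) AND (NOT Y OR W OR NOT V) AND (NOT Y OR NOT W OR NOT V)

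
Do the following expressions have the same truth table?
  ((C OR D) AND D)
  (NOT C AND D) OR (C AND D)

Yes, they are equivalent — the two output columns agree on all 4 assignments:
C | D | Expression 1 | Expression 2
-----------------------------------
0 | 0 | 0 | 0
0 | 1 | 1 | 1
1 | 0 | 0 | 0
1 | 1 | 1 | 1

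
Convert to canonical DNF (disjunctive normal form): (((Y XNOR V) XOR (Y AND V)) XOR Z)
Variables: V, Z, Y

(NOT V AND NOT Z AND NOT Y) OR (NOT V AND Z AND Y) OR (V AND Z AND NOT Y) OR (V AND Z AND Y)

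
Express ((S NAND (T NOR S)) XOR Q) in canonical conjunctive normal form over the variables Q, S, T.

(NOT Q OR S OR T) AND (NOT Q OR S OR NOT T) AND (NOT Q OR NOT S OR T) AND (NOT Q OR NOT S OR NOT T)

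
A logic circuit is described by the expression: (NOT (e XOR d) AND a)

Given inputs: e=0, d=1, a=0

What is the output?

Substituting: (NOT (0 XOR 1) AND 0)
= 0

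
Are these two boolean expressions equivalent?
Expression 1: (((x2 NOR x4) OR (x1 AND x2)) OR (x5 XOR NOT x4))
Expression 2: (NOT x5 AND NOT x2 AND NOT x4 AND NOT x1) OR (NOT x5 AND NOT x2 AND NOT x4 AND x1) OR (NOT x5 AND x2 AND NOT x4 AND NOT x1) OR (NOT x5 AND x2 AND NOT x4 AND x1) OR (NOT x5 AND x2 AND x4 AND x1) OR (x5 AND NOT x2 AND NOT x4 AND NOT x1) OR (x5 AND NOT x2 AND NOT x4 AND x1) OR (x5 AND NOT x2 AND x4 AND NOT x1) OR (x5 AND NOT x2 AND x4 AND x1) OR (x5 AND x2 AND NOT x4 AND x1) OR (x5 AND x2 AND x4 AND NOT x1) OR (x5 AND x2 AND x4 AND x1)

Yes, they are equivalent — the two output columns agree on all 16 assignments:
x5 | x2 | x4 | x1 | Expression 1 | Expression 2
-----------------------------------------------
0 | 0 | 0 | 0 | 1 | 1
0 | 0 | 0 | 1 | 1 | 1
0 | 0 | 1 | 0 | 0 | 0
0 | 0 | 1 | 1 | 0 | 0
0 | 1 | 0 | 0 | 1 | 1
0 | 1 | 0 | 1 | 1 | 1
0 | 1 | 1 | 0 | 0 | 0
0 | 1 | 1 | 1 | 1 | 1
1 | 0 | 0 | 0 | 1 | 1
1 | 0 | 0 | 1 | 1 | 1
1 | 0 | 1 | 0 | 1 | 1
1 | 0 | 1 | 1 | 1 | 1
1 | 1 | 0 | 0 | 0 | 0
1 | 1 | 0 | 1 | 1 | 1
1 | 1 | 1 | 0 | 1 | 1
1 | 1 | 1 | 1 | 1 | 1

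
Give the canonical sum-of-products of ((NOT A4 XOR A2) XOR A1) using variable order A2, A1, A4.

Σm(0, 3, 5, 6) = (NOT A2 AND NOT A1 AND NOT A4) OR (NOT A2 AND A1 AND A4) OR (A2 AND NOT A1 AND A4) OR (A2 AND A1 AND NOT A4)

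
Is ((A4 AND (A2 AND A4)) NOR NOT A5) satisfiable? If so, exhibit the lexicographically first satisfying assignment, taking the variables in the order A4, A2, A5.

A4=0, A2=0, A5=1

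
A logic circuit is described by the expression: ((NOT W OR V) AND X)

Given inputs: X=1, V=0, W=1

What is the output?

Substituting: ((NOT 1 OR 0) AND 1)
= 0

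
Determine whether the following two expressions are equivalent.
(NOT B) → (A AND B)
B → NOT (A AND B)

No, Inverse is not equivalent to original (counterexample: B=0, A=0)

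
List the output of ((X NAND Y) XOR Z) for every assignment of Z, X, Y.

Z | X | Y | Output
------------------
0 | 0 | 0 | 1
0 | 0 | 1 | 1
0 | 1 | 0 | 1
0 | 1 | 1 | 0
1 | 0 | 0 | 0
1 | 0 | 1 | 0
1 | 1 | 0 | 0
1 | 1 | 1 | 1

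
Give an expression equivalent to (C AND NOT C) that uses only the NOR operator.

((C NOR C) NOR ((C NOR C) NOR (C NOR C)))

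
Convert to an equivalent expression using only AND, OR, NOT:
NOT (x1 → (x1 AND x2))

x1 AND NOT (x1 AND x2)
(Negated implication: NOT(A → B) = A AND NOT B)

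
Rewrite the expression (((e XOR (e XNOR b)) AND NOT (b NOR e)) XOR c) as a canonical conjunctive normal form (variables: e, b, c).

(e OR b OR c) AND (e OR NOT b OR c) AND (NOT e OR b OR NOT c) AND (NOT e OR NOT b OR c)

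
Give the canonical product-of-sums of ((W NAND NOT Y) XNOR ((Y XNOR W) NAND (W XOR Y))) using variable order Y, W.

ΠM(1) = (Y OR NOT W)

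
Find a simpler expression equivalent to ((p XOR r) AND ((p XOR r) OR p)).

By absorption (E AND (E OR v) = E):
= (p XOR r)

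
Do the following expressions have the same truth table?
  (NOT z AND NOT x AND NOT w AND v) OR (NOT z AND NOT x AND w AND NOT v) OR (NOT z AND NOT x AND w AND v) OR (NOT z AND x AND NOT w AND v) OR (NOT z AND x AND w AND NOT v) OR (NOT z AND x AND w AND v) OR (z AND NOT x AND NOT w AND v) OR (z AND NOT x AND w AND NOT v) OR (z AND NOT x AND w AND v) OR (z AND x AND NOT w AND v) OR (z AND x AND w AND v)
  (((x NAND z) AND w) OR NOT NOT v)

Yes, they are equivalent — the two output columns agree on all 16 assignments:
z | x | w | v | Expression 1 | Expression 2
-------------------------------------------
0 | 0 | 0 | 0 | 0 | 0
0 | 0 | 0 | 1 | 1 | 1
0 | 0 | 1 | 0 | 1 | 1
0 | 0 | 1 | 1 | 1 | 1
0 | 1 | 0 | 0 | 0 | 0
0 | 1 | 0 | 1 | 1 | 1
0 | 1 | 1 | 0 | 1 | 1
0 | 1 | 1 | 1 | 1 | 1
1 | 0 | 0 | 0 | 0 | 0
1 | 0 | 0 | 1 | 1 | 1
1 | 0 | 1 | 0 | 1 | 1
1 | 0 | 1 | 1 | 1 | 1
1 | 1 | 0 | 0 | 0 | 0
1 | 1 | 0 | 1 | 1 | 1
1 | 1 | 1 | 0 | 0 | 0
1 | 1 | 1 | 1 | 1 | 1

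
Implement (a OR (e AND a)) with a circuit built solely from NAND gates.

((a NAND a) NAND (((e NAND a) NAND (e NAND a)) NAND ((e NAND a) NAND (e NAND a))))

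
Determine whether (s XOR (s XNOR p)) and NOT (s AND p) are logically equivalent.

No. Counterexample: with s=0, p=1, Expression 1 = 0 but Expression 2 = 1.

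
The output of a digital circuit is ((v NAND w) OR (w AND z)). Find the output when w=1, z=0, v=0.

Substituting: ((0 NAND 1) OR (1 AND 0))
= 1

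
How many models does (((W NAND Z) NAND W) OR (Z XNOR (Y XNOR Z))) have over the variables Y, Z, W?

Satisfying assignments: (0,0,0), (0,1,0), (0,1,1), (1,0,0), (1,0,1), (1,1,0), (1,1,1)
Count: 7 out of 8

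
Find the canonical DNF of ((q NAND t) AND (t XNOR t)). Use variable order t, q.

(NOT t AND NOT q) OR (NOT t AND q) OR (t AND NOT q)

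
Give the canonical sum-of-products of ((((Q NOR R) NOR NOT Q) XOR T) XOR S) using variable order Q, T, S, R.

Σm(2, 3, 4, 5, 8, 9, 14, 15) = (NOT Q AND NOT T AND S AND NOT R) OR (NOT Q AND NOT T AND S AND R) OR (NOT Q AND T AND NOT S AND NOT R) OR (NOT Q AND T AND NOT S AND R) OR (Q AND NOT T AND NOT S AND NOT R) OR (Q AND NOT T AND NOT S AND R) OR (Q AND T AND S AND NOT R) OR (Q AND T AND S AND R)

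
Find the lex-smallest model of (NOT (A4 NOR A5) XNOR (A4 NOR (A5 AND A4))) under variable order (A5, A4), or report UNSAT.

A5=1, A4=0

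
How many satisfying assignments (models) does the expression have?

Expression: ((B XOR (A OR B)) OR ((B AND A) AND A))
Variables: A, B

Satisfying assignments: (1,0), (1,1)
Count: 2 out of 4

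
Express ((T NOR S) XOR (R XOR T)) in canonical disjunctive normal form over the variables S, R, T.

(NOT S AND NOT R AND NOT T) OR (NOT S AND NOT R AND T) OR (S AND NOT R AND T) OR (S AND R AND NOT T)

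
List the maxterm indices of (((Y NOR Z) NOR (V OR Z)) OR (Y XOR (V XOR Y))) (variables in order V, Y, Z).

ΠM(0, 1, 3) = (V OR Y OR Z) AND (V OR Y OR NOT Z) AND (V OR NOT Y OR NOT Z)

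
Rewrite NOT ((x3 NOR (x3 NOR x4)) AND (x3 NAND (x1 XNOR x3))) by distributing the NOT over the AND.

NOT (x3 NOR (x3 NOR x4)) OR NOT (x3 NAND (x1 XNOR x3))
De Morgan's: NOT(AND of terms) = OR of negations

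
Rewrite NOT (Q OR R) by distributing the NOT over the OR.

NOT Q AND NOT R
De Morgan's: NOT(OR of terms) = AND of negations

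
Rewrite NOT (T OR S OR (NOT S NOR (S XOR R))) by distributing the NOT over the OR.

NOT T AND NOT S AND NOT (NOT S NOR (S XOR R))
De Morgan's: NOT(OR of terms) = AND of negations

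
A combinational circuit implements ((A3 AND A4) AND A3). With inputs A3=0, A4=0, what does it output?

Substituting: ((0 AND 0) AND 0)
= 0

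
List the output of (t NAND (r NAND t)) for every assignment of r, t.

r | t | Output
--------------
0 | 0 | 1
0 | 1 | 0
1 | 0 | 1
1 | 1 | 1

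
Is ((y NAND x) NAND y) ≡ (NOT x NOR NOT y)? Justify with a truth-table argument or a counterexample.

No. Counterexample: with y=0, x=0, Expression 1 = 1 but Expression 2 = 0.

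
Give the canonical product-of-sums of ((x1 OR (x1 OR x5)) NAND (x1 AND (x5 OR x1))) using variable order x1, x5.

ΠM(2, 3) = (NOT x1 OR x5) AND (NOT x1 OR NOT x5)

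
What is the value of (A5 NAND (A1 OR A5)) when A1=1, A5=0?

Substituting: (0 NAND (1 OR 0))
= 1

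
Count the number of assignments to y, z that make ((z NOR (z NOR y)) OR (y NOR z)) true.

Satisfying assignments: (0,0), (1,0)
Count: 2 out of 4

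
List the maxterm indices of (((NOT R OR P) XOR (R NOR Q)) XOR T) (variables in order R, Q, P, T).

ΠM(0, 2, 5, 7, 8, 11, 12, 15) = (R OR Q OR P OR T) AND (R OR Q OR NOT P OR T) AND (R OR NOT Q OR P OR NOT T) AND (R OR NOT Q OR NOT P OR NOT T) AND (NOT R OR Q OR P OR T) AND (NOT R OR Q OR NOT P OR NOT T) AND (NOT R OR NOT Q OR P OR T) AND (NOT R OR NOT Q OR NOT P OR NOT T)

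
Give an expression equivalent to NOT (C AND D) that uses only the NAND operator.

(((C NAND D) NAND (C NAND D)) NAND ((C NAND D) NAND (C NAND D)))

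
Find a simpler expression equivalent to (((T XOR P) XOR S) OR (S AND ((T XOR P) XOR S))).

By absorption (E OR (E AND v) = E):
= ((T XOR P) XOR S)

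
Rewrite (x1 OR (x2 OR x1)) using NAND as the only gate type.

((x1 NAND x1) NAND (((x2 NAND x2) NAND (x1 NAND x1)) NAND ((x2 NAND x2) NAND (x1 NAND x1))))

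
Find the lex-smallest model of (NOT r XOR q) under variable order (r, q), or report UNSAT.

r=0, q=0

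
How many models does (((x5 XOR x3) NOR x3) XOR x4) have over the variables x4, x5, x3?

Satisfying assignments: (0,0,0), (1,0,1), (1,1,0), (1,1,1)
Count: 4 out of 8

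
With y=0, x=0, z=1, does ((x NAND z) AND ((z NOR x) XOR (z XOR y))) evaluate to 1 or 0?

Substituting: ((0 NAND 1) AND ((1 NOR 0) XOR (1 XOR 0)))
= 1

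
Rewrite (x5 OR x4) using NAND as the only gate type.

((x5 NAND x5) NAND (x4 NAND x4))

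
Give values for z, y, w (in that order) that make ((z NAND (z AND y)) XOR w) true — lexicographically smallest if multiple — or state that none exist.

z=0, y=0, w=0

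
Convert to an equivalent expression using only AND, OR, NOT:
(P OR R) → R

NOT (P OR R) OR R
(Implication elimination: A → B = NOT A OR B)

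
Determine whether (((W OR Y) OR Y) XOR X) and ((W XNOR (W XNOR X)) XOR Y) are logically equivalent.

No. Counterexample: with Y=0, X=0, W=1, Expression 1 = 1 but Expression 2 = 0.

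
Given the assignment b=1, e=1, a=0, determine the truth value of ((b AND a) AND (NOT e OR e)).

Substituting: ((1 AND 0) AND (NOT 1 OR 1))
= 0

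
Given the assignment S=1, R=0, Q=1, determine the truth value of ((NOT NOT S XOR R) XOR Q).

Substituting: ((NOT NOT 1 XOR 0) XOR 1)
= 0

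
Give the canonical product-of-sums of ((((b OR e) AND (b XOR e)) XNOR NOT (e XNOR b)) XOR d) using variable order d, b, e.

ΠM(4, 5, 6, 7) = (NOT d OR b OR e) AND (NOT d OR b OR NOT e) AND (NOT d OR NOT b OR e) AND (NOT d OR NOT b OR NOT e)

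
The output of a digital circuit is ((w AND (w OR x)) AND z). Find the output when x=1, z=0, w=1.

Substituting: ((1 AND (1 OR 1)) AND 0)
= 0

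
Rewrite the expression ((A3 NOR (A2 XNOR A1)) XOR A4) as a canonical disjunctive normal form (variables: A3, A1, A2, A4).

(NOT A3 AND NOT A1 AND NOT A2 AND A4) OR (NOT A3 AND NOT A1 AND A2 AND NOT A4) OR (NOT A3 AND A1 AND NOT A2 AND NOT A4) OR (NOT A3 AND A1 AND A2 AND A4) OR (A3 AND NOT A1 AND NOT A2 AND A4) OR (A3 AND NOT A1 AND A2 AND A4) OR (A3 AND A1 AND NOT A2 AND A4) OR (A3 AND A1 AND A2 AND A4)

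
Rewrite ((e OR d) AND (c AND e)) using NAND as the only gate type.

((((e NAND e) NAND (d NAND d)) NAND ((c NAND e) NAND (c NAND e))) NAND (((e NAND e) NAND (d NAND d)) NAND ((c NAND e) NAND (c NAND e))))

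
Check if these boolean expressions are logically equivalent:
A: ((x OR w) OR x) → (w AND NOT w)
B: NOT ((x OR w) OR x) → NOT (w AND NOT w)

No, Inverse is not equivalent to original (counterexample: x=0, w=1)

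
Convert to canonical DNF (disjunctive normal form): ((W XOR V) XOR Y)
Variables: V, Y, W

(NOT V AND NOT Y AND W) OR (NOT V AND Y AND NOT W) OR (V AND NOT Y AND NOT W) OR (V AND Y AND W)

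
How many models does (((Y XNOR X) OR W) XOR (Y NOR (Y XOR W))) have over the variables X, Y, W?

Satisfying assignments: (0,0,1), (0,1,1), (1,0,0), (1,0,1), (1,1,0), (1,1,1)
Count: 6 out of 8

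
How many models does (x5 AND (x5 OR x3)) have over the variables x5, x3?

Satisfying assignments: (1,0), (1,1)
Count: 2 out of 4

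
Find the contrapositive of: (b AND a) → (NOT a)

Contrapositive: a → NOT (b AND a)
Note: A statement and its contrapositive are logically equivalent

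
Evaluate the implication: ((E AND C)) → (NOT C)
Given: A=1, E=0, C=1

Antecedent ((E AND C)) = 0; consequent (NOT C) = 0.
0 → 0 = 1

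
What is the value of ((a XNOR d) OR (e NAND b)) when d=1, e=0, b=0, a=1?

Substituting: ((1 XNOR 1) OR (0 NAND 0))
= 1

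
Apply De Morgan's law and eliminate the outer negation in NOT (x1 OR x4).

NOT x1 AND NOT x4
De Morgan's: NOT(OR of terms) = AND of negations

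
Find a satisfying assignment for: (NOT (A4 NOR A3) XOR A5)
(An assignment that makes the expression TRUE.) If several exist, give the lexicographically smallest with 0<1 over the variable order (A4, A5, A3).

A4=0, A5=0, A3=1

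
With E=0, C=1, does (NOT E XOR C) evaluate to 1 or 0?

Substituting: (NOT 0 XOR 1)
= 0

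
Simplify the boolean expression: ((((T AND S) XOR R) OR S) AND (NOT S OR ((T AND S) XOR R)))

By distribution ((E OR v) AND (E OR NOT v) = E):
= ((T AND S) XOR R)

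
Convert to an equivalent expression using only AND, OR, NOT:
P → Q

NOT P OR Q
(Implication elimination: A → B = NOT A OR B)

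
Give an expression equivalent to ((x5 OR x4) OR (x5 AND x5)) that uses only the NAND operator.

((((x5 NAND x5) NAND (x4 NAND x4)) NAND ((x5 NAND x5) NAND (x4 NAND x4))) NAND (((x5 NAND x5) NAND (x5 NAND x5)) NAND ((x5 NAND x5) NAND (x5 NAND x5))))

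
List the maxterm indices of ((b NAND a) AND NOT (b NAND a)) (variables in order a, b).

ΠM(0, 1, 2, 3) = (a OR b) AND (a OR NOT b) AND (NOT a OR b) AND (NOT a OR NOT b)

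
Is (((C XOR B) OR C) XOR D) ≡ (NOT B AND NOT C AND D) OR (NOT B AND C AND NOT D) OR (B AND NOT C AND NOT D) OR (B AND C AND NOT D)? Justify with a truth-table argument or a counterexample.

Yes, they are equivalent — the two output columns agree on all 8 assignments:
B | C | D | Expression 1 | Expression 2
---------------------------------------
0 | 0 | 0 | 0 | 0
0 | 0 | 1 | 1 | 1
0 | 1 | 0 | 1 | 1
0 | 1 | 1 | 0 | 0
1 | 0 | 0 | 1 | 1
1 | 0 | 1 | 0 | 0
1 | 1 | 0 | 1 | 1
1 | 1 | 1 | 0 | 0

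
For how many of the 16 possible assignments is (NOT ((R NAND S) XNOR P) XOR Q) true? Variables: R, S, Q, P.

Satisfying assignments: (0,0,0,0), (0,0,1,1), (0,1,0,0), (0,1,1,1), (1,0,0,0), (1,0,1,1), (1,1,0,1), (1,1,1,0)
Count: 8 out of 16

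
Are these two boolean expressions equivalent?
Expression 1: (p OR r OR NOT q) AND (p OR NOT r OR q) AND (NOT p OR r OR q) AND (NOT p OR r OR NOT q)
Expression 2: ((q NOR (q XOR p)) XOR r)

Yes, they are equivalent — the two output columns agree on all 8 assignments:
p | r | q | Expression 1 | Expression 2
---------------------------------------
0 | 0 | 0 | 1 | 1
0 | 0 | 1 | 0 | 0
0 | 1 | 0 | 0 | 0
0 | 1 | 1 | 1 | 1
1 | 0 | 0 | 0 | 0
1 | 0 | 1 | 0 | 0
1 | 1 | 0 | 1 | 1
1 | 1 | 1 | 1 | 1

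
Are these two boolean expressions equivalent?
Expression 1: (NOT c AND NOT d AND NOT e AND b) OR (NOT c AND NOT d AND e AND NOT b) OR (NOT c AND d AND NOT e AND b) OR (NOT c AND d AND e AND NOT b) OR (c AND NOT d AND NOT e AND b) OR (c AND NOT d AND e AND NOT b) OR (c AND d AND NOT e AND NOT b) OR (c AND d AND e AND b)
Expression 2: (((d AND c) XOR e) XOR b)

Yes, they are equivalent — the two output columns agree on all 16 assignments:
c | d | e | b | Expression 1 | Expression 2
-------------------------------------------
0 | 0 | 0 | 0 | 0 | 0
0 | 0 | 0 | 1 | 1 | 1
0 | 0 | 1 | 0 | 1 | 1
0 | 0 | 1 | 1 | 0 | 0
0 | 1 | 0 | 0 | 0 | 0
0 | 1 | 0 | 1 | 1 | 1
0 | 1 | 1 | 0 | 1 | 1
0 | 1 | 1 | 1 | 0 | 0
1 | 0 | 0 | 0 | 0 | 0
1 | 0 | 0 | 1 | 1 | 1
1 | 0 | 1 | 0 | 1 | 1
1 | 0 | 1 | 1 | 0 | 0
1 | 1 | 0 | 0 | 1 | 1
1 | 1 | 0 | 1 | 0 | 0
1 | 1 | 1 | 0 | 0 | 0
1 | 1 | 1 | 1 | 1 | 1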